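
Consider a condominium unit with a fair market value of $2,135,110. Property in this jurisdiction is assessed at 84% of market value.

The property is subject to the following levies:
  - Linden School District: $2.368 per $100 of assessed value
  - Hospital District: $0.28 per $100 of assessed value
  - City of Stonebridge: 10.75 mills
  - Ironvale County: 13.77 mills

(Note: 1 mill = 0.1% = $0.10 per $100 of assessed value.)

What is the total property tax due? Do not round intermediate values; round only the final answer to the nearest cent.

Assessed value = $2,135,110 × 0.84 = $1,793,492.4
Linden School District: $1,793,492.4 × 0.02368 = $42,469.900032
Hospital District: $1,793,492.4 × 0.0028 = $5,021.77872
City of Stonebridge: $1,793,492.4 × 0.01075 = $19,280.0433
Ironvale County: $1,793,492.4 × 0.01377 = $24,696.390348
Total = $91,468.1124

$91,468.11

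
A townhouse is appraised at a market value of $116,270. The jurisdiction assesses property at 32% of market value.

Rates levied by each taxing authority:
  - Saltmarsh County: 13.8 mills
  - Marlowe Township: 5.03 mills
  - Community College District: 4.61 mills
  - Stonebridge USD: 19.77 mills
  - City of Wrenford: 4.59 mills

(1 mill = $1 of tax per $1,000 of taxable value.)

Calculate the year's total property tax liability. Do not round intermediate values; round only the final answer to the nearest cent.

$1,778.47

Assessed value = $116,270 × 0.32 = $37,206.4
Saltmarsh County: $37,206.4 × 0.0138 = $513.44832
Marlowe Township: $37,206.4 × 0.00503 = $187.148192
Community College District: $37,206.4 × 0.00461 = $171.521504
Stonebridge USD: $37,206.4 × 0.01977 = $735.570528
City of Wrenford: $37,206.4 × 0.00459 = $170.777376
Total = $513.44832 + $187.148192 + $171.521504 + $735.570528 + $170.777376 = $1,778.46592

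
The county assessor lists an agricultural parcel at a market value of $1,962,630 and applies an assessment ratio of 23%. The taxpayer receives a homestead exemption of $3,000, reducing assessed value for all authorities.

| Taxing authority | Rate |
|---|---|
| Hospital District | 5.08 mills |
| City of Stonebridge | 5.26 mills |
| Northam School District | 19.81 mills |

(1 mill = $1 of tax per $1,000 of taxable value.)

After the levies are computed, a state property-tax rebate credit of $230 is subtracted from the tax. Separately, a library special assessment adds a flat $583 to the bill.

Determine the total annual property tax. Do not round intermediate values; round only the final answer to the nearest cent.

$13,872.41

Assessed value = $1,962,630 × 0.23 = $451,404.9
Taxable value = $451,404.9 − $3,000 = $448,404.9
Hospital District: $448,404.9 × 0.00508 = $2,277.896892
City of Stonebridge: $448,404.9 × 0.00526 = $2,358.609774
Northam School District: $448,404.9 × 0.01981 = $8,882.901069
Levies subtotal = $13,519.407735
After credit = $13,519.407735 − $230 = $13,289.407735
Total = $13,289.407735 + $583 = $13,872.407735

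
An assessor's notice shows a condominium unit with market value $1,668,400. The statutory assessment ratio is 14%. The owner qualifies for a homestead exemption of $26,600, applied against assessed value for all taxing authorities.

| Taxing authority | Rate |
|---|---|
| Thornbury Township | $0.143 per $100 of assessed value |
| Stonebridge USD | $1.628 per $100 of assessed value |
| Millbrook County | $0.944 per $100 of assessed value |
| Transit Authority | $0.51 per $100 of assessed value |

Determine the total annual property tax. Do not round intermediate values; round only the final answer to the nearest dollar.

$6,675

Assessed value = $1,668,400 × 0.14 = $233,576
Taxable value = $233,576 − $26,600 = $206,976
Thornbury Township: $206,976 × 0.00143 = $295.97568
Stonebridge USD: $206,976 × 0.01628 = $3,369.56928
Millbrook County: $206,976 × 0.00944 = $1,953.85344
Transit Authority: $206,976 × 0.0051 = $1,055.5776
Total = $295.97568 + $3,369.56928 + $1,953.85344 + $1,055.5776 = $6,674.976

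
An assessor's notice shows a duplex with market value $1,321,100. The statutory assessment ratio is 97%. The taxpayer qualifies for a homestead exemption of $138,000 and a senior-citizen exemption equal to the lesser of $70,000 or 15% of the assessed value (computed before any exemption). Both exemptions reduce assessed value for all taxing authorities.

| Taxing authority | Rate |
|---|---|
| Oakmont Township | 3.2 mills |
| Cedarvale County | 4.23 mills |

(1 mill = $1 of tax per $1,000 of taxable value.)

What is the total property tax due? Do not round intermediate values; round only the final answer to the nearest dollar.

Assessed value = $1,321,100 × 0.97 = $1,281,467
Senior-citizen exemption = min($70,000, 15% × $1,281,467) = min($70,000, $192,220.05) = $70,000 (dollar cap binds)
Taxable value = $1,281,467 − $138,000 − $70,000 = $1,073,467
Oakmont Township: $1,073,467 × 0.0032 = $3,435.0944
Cedarvale County: $1,073,467 × 0.00423 = $4,540.76541
Total = $7,975.85981

$7,976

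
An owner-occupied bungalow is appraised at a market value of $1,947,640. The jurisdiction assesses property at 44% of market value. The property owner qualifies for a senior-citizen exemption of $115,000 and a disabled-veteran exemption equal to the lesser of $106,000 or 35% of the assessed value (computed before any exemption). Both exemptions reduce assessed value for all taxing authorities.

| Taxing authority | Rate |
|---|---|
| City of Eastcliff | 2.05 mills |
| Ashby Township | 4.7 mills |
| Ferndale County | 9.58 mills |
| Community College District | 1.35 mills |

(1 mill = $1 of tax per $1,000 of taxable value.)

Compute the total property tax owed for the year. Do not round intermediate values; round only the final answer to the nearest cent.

Assessed value = $1,947,640 × 0.44 = $856,961.6
Disabled-veteran exemption = min($106,000, 35% × $856,961.6) = min($106,000, $299,936.56) = $106,000 (dollar cap binds)
Taxable value = $856,961.6 − $115,000 − $106,000 = $635,961.6
City of Eastcliff: $635,961.6 × 0.00205 = $1,303.72128
Ashby Township: $635,961.6 × 0.0047 = $2,989.01952
Ferndale County: $635,961.6 × 0.00958 = $6,092.512128
Community College District: $635,961.6 × 0.00135 = $858.54816
Total = $11,243.801088

$11,243.80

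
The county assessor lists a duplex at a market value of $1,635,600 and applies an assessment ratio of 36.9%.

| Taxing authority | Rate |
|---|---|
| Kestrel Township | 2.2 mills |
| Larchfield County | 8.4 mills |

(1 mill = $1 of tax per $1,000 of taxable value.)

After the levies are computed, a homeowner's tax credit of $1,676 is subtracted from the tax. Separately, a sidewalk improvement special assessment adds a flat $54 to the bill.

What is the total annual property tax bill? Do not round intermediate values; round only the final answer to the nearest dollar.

$4,775

Assessed value = $1,635,600 × 0.369 = $603,536.4
Kestrel Township: $603,536.4 × 0.0022 = $1,327.78008
Larchfield County: $603,536.4 × 0.0084 = $5,069.70576
Levies subtotal = $6,397.48584
After credit = $6,397.48584 − $1,676 = $4,721.48584
Total = $4,721.48584 + $54 = $4,775.48584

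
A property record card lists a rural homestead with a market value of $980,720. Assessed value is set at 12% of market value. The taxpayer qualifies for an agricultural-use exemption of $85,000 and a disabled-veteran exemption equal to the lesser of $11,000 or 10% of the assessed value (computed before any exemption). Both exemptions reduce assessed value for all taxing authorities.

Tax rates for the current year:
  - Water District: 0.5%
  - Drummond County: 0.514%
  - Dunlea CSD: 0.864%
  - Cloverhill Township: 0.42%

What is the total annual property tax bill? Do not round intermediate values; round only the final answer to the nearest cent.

$498.35

Assessed value = $980,720 × 0.12 = $117,686.4
Disabled-veteran exemption = min($11,000, 10% × $117,686.4) = min($11,000, $11,768.64) = $11,000 (dollar cap binds)
Taxable value = $117,686.4 − $85,000 − $11,000 = $21,686.4
Water District: $21,686.4 × 0.005 = $108.432
Drummond County: $21,686.4 × 0.00514 = $111.468096
Dunlea CSD: $21,686.4 × 0.00864 = $187.370496
Cloverhill Township: $21,686.4 × 0.0042 = $91.08288
Total = $498.353472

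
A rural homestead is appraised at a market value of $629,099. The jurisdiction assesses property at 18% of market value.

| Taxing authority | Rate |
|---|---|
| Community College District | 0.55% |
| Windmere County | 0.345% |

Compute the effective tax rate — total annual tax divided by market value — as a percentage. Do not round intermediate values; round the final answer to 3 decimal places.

Assessed value = $629,099 × 0.18 = $113,237.82
Community College District: $113,237.82 × 0.0055 = $622.80801
Windmere County: $113,237.82 × 0.00345 = $390.670479
Total tax = $1,013.478489
Effective rate = $1,013.478489 ÷ $629,099 = 0.161% of market value

0.161%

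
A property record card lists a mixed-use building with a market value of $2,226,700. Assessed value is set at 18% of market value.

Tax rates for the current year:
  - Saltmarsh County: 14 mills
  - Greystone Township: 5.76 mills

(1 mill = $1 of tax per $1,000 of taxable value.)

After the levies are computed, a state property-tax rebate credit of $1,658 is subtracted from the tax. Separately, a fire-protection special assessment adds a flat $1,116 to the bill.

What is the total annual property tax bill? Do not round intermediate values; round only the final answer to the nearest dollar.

$7,378

Assessed value = $2,226,700 × 0.18 = $400,806
Saltmarsh County: $400,806 × 0.014 = $5,611.284
Greystone Township: $400,806 × 0.00576 = $2,308.64256
Levies subtotal = $7,919.92656
After credit = $7,919.92656 − $1,658 = $6,261.92656
Total = $6,261.92656 + $1,116 = $7,377.92656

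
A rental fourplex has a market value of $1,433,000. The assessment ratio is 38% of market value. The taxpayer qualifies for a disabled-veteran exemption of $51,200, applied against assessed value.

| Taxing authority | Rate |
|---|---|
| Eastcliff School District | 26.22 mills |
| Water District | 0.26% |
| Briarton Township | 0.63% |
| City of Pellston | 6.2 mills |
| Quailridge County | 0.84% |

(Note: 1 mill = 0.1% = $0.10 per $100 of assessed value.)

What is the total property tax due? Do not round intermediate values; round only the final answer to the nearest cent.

$24,528.86

Assessed value = $1,433,000 × 0.38 = $544,540
Taxable value = $544,540 − $51,200 = $493,340
Eastcliff School District: $493,340 × 0.02622 = $12,935.3748
Water District: $493,340 × 0.0026 = $1,282.684
Briarton Township: $493,340 × 0.0063 = $3,108.042
City of Pellston: $493,340 × 0.0062 = $3,058.708
Quailridge County: $493,340 × 0.0084 = $4,144.056
Total = $24,528.8648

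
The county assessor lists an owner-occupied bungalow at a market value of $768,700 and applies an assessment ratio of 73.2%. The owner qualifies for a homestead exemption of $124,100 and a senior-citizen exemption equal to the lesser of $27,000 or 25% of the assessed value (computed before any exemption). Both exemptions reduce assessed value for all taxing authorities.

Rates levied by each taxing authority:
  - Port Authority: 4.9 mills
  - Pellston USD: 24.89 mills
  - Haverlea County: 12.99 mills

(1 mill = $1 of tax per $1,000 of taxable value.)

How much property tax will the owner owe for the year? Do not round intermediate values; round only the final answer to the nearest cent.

$17,607.75

Assessed value = $768,700 × 0.732 = $562,688.4
Senior-citizen exemption = min($27,000, 25% × $562,688.4) = min($27,000, $140,672.1) = $27,000 (dollar cap binds)
Taxable value = $562,688.4 − $124,100 − $27,000 = $411,588.4
Port Authority: $411,588.4 × 0.0049 = $2,016.78316
Pellston USD: $411,588.4 × 0.02489 = $10,244.435276
Haverlea County: $411,588.4 × 0.01299 = $5,346.533316
Total = $17,607.751752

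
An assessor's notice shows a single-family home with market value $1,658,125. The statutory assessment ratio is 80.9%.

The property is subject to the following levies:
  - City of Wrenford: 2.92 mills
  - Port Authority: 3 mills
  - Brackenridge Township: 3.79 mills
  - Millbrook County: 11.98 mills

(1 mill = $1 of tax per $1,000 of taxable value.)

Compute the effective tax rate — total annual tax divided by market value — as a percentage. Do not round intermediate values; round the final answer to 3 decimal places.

1.755%

Assessed value = $1,658,125 × 0.809 = $1,341,423.125
City of Wrenford: $1,341,423.125 × 0.00292 = $3,916.955525
Port Authority: $1,341,423.125 × 0.003 = $4,024.269375
Brackenridge Township: $1,341,423.125 × 0.00379 = $5,083.99364375
Millbrook County: $1,341,423.125 × 0.01198 = $16,070.2490375
Total tax = $29,095.46758125
Effective rate = $29,095.46758125 ÷ $1,658,125 = 1.755% of market value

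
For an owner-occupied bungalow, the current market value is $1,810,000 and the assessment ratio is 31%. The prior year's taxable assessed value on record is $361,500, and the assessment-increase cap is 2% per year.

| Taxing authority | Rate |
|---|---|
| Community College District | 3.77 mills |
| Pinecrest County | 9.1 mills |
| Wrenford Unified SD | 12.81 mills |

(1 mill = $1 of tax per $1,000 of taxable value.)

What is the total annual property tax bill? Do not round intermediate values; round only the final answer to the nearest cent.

Uncapped assessed value = $1,810,000 × 0.31 = $561,100
Cap limit = $361,500 × 1.02 = $368,730
Taxable assessed value = min($561,100, $368,730) = $368,730 (cap binds)
Community College District: $368,730 × 0.00377 = $1,390.1121
Pinecrest County: $368,730 × 0.0091 = $3,355.443
Wrenford Unified SD: $368,730 × 0.01281 = $4,723.4313
Total = $9,468.9864

$9,468.99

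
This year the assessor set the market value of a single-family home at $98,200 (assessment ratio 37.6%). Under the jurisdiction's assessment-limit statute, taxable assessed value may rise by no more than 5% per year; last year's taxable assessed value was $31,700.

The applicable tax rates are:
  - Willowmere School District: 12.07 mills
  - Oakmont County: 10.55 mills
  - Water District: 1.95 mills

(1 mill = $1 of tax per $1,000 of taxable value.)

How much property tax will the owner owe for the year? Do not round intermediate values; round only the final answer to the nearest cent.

$817.81

Uncapped assessed value = $98,200 × 0.376 = $36,923.2
Cap limit = $31,700 × 1.05 = $33,285
Taxable assessed value = min($36,923.2, $33,285) = $33,285 (cap binds)
Willowmere School District: $33,285 × 0.01207 = $401.74995
Oakmont County: $33,285 × 0.01055 = $351.15675
Water District: $33,285 × 0.00195 = $64.90575
Total = $817.81245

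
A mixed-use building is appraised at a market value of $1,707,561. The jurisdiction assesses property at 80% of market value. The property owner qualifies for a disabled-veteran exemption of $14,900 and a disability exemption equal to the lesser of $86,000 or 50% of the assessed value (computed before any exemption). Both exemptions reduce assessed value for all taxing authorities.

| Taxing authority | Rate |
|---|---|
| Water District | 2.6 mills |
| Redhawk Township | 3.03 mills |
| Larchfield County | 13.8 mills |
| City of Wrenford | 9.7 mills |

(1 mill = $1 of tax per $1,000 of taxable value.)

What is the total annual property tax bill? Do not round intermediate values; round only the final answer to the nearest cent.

Assessed value = $1,707,561 × 0.8 = $1,366,048.8
Disability exemption = min($86,000, 50% × $1,366,048.8) = min($86,000, $683,024.4) = $86,000 (dollar cap binds)
Taxable value = $1,366,048.8 − $14,900 − $86,000 = $1,265,148.8
Water District: $1,265,148.8 × 0.0026 = $3,289.38688
Redhawk Township: $1,265,148.8 × 0.00303 = $3,833.400864
Larchfield County: $1,265,148.8 × 0.0138 = $17,459.05344
City of Wrenford: $1,265,148.8 × 0.0097 = $12,271.94336
Total = $36,853.784544

$36,853.78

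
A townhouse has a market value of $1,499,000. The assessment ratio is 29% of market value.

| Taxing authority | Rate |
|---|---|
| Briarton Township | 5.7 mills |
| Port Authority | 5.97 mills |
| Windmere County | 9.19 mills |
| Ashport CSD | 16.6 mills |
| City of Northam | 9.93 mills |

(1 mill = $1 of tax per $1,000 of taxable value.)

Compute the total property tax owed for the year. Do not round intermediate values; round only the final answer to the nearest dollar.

$20,601

Assessed value = $1,499,000 × 0.29 = $434,710
Briarton Township: $434,710 × 0.0057 = $2,477.847
Port Authority: $434,710 × 0.00597 = $2,595.2187
Windmere County: $434,710 × 0.00919 = $3,994.9849
Ashport CSD: $434,710 × 0.0166 = $7,216.186
City of Northam: $434,710 × 0.00993 = $4,316.6703
Total = $2,477.847 + $2,595.2187 + $3,994.9849 + $7,216.186 + $4,316.6703 = $20,600.9069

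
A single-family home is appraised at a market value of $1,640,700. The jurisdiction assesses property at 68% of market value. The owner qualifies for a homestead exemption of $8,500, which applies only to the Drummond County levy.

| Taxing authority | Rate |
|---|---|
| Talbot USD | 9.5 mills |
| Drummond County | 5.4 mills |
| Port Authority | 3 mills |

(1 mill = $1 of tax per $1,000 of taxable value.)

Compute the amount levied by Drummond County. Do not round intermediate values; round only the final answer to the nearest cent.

$5,978.75

Assessed value = $1,640,700 × 0.68 = $1,115,676
Drummond County taxable value = $1,115,676 − $8,500 = $1,107,176
Drummond County levy = $1,107,176 × 0.0054 = $5,978.7504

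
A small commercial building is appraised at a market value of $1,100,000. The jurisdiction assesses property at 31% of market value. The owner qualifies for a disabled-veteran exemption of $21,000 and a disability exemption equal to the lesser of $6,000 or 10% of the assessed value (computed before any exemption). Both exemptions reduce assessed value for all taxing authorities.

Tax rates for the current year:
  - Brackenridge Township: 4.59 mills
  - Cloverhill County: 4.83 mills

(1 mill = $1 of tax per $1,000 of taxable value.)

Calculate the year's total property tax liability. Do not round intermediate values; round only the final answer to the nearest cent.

$2,957.88

Assessed value = $1,100,000 × 0.31 = $341,000
Disability exemption = min($6,000, 10% × $341,000) = min($6,000, $34,100) = $6,000 (dollar cap binds)
Taxable value = $341,000 − $21,000 − $6,000 = $314,000
Brackenridge Township: $314,000 × 0.00459 = $1,441.26
Cloverhill County: $314,000 × 0.00483 = $1,516.62
Total = $2,957.88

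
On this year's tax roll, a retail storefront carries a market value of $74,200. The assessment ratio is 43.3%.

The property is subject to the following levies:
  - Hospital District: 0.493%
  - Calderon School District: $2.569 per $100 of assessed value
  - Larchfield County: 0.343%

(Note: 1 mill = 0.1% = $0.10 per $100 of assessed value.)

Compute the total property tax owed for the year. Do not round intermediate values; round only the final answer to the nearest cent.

Assessed value = $74,200 × 0.433 = $32,128.6
Hospital District: $32,128.6 × 0.00493 = $158.393998
Calderon School District: $32,128.6 × 0.02569 = $825.383734
Larchfield County: $32,128.6 × 0.00343 = $110.201098
Total = $1,093.97883

$1,093.98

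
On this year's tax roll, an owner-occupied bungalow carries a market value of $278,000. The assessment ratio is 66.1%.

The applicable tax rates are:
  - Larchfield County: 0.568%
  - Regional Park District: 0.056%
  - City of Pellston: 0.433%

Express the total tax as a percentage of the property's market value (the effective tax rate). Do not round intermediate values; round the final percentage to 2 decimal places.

Assessed value = $278,000 × 0.661 = $183,758
Larchfield County: $183,758 × 0.00568 = $1,043.74544
Regional Park District: $183,758 × 0.00056 = $102.90448
City of Pellston: $183,758 × 0.00433 = $795.67214
Total tax = $1,942.32206
Effective rate = $1,942.32206 ÷ $278,000 = 0.70% of market value

0.70%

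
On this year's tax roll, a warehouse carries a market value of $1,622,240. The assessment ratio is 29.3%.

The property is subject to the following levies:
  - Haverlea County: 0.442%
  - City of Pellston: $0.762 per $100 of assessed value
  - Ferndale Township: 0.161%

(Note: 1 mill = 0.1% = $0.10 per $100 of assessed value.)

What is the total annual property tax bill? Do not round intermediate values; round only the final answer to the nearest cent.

$6,488.07

Assessed value = $1,622,240 × 0.293 = $475,316.32
Haverlea County: $475,316.32 × 0.00442 = $2,100.8981344
City of Pellston: $475,316.32 × 0.00762 = $3,621.9103584
Ferndale Township: $475,316.32 × 0.00161 = $765.2592752
Total = $6,488.067768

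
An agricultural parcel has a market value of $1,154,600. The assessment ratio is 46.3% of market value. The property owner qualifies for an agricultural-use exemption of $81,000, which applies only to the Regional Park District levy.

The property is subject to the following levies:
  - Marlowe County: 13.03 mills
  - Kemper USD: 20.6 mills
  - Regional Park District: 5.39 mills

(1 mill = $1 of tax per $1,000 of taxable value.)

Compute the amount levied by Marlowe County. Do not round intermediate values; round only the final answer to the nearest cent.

Assessed value = $1,154,600 × 0.463 = $534,579.8
Marlowe County taxable value = $534,579.8 (exemption does not apply)
Marlowe County levy = $534,579.8 × 0.01303 = $6,965.574794

$6,965.57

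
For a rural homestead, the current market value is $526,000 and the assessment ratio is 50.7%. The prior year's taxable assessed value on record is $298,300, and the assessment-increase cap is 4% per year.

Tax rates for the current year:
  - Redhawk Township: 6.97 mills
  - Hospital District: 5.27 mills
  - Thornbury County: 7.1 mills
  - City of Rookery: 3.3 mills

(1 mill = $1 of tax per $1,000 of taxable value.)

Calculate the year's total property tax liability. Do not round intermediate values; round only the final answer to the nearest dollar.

$6,038

Uncapped assessed value = $526,000 × 0.507 = $266,682
Cap limit = $298,300 × 1.04 = $310,232
Taxable assessed value = min($266,682, $310,232) = $266,682 (cap does not bind)
Redhawk Township: $266,682 × 0.00697 = $1,858.77354
Hospital District: $266,682 × 0.00527 = $1,405.41414
Thornbury County: $266,682 × 0.0071 = $1,893.4422
City of Rookery: $266,682 × 0.0033 = $880.0506
Total = $6,037.68048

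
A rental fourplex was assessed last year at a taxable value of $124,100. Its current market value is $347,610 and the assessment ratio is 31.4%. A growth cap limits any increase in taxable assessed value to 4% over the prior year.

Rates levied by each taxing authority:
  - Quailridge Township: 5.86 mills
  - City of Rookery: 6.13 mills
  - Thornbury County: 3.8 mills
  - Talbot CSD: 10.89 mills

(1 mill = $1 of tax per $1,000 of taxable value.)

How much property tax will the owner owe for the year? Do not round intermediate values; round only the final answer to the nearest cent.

Uncapped assessed value = $347,610 × 0.314 = $109,149.54
Cap limit = $124,100 × 1.04 = $129,064
Taxable assessed value = min($109,149.54, $129,064) = $109,149.54 (cap does not bind)
Quailridge Township: $109,149.54 × 0.00586 = $639.6163044
City of Rookery: $109,149.54 × 0.00613 = $669.0866802
Thornbury County: $109,149.54 × 0.0038 = $414.768252
Talbot CSD: $109,149.54 × 0.01089 = $1,188.6384906
Total = $2,912.1097272

$2,912.11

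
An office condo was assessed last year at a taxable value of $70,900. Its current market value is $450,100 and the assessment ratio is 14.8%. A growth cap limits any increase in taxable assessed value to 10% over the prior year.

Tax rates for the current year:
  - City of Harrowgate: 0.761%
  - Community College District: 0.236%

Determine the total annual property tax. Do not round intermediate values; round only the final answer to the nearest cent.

$664.15

Uncapped assessed value = $450,100 × 0.148 = $66,614.8
Cap limit = $70,900 × 1.1 = $77,990
Taxable assessed value = min($66,614.8, $77,990) = $66,614.8 (cap does not bind)
City of Harrowgate: $66,614.8 × 0.00761 = $506.938628
Community College District: $66,614.8 × 0.00236 = $157.210928
Total = $664.149556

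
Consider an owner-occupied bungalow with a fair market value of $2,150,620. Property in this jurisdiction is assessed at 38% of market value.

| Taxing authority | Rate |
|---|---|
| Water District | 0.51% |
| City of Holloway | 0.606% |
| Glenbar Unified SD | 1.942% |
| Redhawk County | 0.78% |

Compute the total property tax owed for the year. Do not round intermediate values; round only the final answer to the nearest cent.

Assessed value = $2,150,620 × 0.38 = $817,235.6
Water District: $817,235.6 × 0.0051 = $4,167.90156
City of Holloway: $817,235.6 × 0.00606 = $4,952.447736
Glenbar Unified SD: $817,235.6 × 0.01942 = $15,870.715352
Redhawk County: $817,235.6 × 0.0078 = $6,374.43768
Total = $4,167.90156 + $4,952.447736 + $15,870.715352 + $6,374.43768 = $31,365.502328

$31,365.50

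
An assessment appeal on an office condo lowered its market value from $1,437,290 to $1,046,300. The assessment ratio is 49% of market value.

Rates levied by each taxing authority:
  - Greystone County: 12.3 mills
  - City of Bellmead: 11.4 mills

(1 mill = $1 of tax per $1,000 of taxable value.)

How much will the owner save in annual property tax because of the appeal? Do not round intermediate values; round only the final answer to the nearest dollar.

$4,541

Old assessed value = $1,437,290 × 0.49 = $704,272.1
New assessed value = $1,046,300 × 0.49 = $512,687
Combined rate = 0.0123 + 0.0114 = 0.0237
Old tax = $704,272.1 × 0.0237 = $16,691.24877
New tax = $512,687 × 0.0237 = $12,150.6819
Reduction = $16,691.24877 − $12,150.6819 = $4,540.56687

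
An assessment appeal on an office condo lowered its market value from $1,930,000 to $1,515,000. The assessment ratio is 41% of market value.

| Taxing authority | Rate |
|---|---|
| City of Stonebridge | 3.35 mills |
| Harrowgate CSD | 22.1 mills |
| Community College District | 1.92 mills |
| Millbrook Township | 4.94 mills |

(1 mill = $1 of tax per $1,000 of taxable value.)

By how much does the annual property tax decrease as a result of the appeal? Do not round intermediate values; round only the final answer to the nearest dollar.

Old assessed value = $1,930,000 × 0.41 = $791,300
New assessed value = $1,515,000 × 0.41 = $621,150
Combined rate = 0.00335 + 0.0221 + 0.00192 + 0.00494 = 0.03231
Old tax = $791,300 × 0.03231 = $25,566.903
New tax = $621,150 × 0.03231 = $20,069.3565
Reduction = $25,566.903 − $20,069.3565 = $5,497.5465

$5,498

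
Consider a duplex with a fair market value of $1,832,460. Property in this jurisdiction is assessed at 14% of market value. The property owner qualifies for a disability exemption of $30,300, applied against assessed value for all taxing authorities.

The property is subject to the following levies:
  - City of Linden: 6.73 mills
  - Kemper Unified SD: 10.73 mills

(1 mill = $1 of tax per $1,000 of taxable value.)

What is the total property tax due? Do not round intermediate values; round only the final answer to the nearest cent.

Assessed value = $1,832,460 × 0.14 = $256,544.4
Taxable value = $256,544.4 − $30,300 = $226,244.4
City of Linden: $226,244.4 × 0.00673 = $1,522.624812
Kemper Unified SD: $226,244.4 × 0.01073 = $2,427.602412
Total = $1,522.624812 + $2,427.602412 = $3,950.227224

$3,950.23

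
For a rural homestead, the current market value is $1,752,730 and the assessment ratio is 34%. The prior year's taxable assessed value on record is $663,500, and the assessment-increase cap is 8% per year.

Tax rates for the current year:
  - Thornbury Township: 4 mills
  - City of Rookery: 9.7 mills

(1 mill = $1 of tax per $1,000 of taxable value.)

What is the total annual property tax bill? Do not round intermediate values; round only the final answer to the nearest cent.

$8,164.22

Uncapped assessed value = $1,752,730 × 0.34 = $595,928.2
Cap limit = $663,500 × 1.08 = $716,580
Taxable assessed value = min($595,928.2, $716,580) = $595,928.2 (cap does not bind)
Thornbury Township: $595,928.2 × 0.004 = $2,383.7128
City of Rookery: $595,928.2 × 0.0097 = $5,780.50354
Total = $8,164.21634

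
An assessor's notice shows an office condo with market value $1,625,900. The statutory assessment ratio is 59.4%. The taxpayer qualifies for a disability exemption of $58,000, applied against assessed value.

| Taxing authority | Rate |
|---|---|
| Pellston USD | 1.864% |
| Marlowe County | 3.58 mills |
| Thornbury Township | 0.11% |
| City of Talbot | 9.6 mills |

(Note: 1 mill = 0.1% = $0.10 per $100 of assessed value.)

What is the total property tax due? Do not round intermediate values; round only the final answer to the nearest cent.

$29,884.27

Assessed value = $1,625,900 × 0.594 = $965,784.6
Taxable value = $965,784.6 − $58,000 = $907,784.6
Pellston USD: $907,784.6 × 0.01864 = $16,921.104944
Marlowe County: $907,784.6 × 0.00358 = $3,249.868868
Thornbury Township: $907,784.6 × 0.0011 = $998.56306
City of Talbot: $907,784.6 × 0.0096 = $8,714.73216
Total = $29,884.269032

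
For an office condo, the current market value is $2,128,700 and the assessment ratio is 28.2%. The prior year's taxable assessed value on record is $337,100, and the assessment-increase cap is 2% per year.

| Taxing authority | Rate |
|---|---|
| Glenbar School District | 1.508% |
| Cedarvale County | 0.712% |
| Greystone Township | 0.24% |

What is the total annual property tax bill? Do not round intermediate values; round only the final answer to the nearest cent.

Uncapped assessed value = $2,128,700 × 0.282 = $600,293.4
Cap limit = $337,100 × 1.02 = $343,842
Taxable assessed value = min($600,293.4, $343,842) = $343,842 (cap binds)
Glenbar School District: $343,842 × 0.01508 = $5,185.13736
Cedarvale County: $343,842 × 0.00712 = $2,448.15504
Greystone Township: $343,842 × 0.0024 = $825.2208
Total = $8,458.5132

$8,458.51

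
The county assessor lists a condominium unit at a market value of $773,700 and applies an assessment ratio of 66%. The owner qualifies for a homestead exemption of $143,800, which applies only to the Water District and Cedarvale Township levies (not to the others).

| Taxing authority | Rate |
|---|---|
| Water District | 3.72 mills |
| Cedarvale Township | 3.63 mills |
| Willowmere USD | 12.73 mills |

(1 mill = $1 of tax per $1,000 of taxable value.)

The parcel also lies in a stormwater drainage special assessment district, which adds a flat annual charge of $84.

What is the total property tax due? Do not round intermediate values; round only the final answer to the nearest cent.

$9,280.76

Assessed value = $773,700 × 0.66 = $510,642
Water District: ($510,642 − $143,800) × 0.00372 = $366,842 × 0.00372 = $1,364.65224
Cedarvale Township: ($510,642 − $143,800) × 0.00363 = $366,842 × 0.00363 = $1,331.63646
Willowmere USD: $510,642 × 0.01273 = $6,500.47266
Levies subtotal = $9,196.76136
Total = $9,196.76136 + $84 = $9,280.76136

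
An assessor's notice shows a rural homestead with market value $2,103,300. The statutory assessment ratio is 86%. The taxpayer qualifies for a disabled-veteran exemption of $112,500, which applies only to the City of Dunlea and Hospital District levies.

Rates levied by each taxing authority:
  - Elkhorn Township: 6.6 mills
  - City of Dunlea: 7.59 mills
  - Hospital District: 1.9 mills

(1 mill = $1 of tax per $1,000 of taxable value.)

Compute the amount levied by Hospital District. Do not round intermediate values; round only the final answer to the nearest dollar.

$3,223

Assessed value = $2,103,300 × 0.86 = $1,808,838
Hospital District taxable value = $1,808,838 − $112,500 = $1,696,338
Hospital District levy = $1,696,338 × 0.0019 = $3,223.0422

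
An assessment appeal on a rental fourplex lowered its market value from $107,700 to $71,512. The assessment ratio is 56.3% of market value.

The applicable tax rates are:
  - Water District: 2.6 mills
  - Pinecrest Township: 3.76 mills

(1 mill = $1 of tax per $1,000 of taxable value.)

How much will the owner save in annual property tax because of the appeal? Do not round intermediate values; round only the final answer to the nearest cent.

Old assessed value = $107,700 × 0.563 = $60,635.1
New assessed value = $71,512 × 0.563 = $40,261.256
Combined rate = 0.0026 + 0.00376 = 0.00636
Old tax = $60,635.1 × 0.00636 = $385.639236
New tax = $40,261.256 × 0.00636 = $256.06158816
Reduction = $385.639236 − $256.06158816 = $129.57764784

$129.58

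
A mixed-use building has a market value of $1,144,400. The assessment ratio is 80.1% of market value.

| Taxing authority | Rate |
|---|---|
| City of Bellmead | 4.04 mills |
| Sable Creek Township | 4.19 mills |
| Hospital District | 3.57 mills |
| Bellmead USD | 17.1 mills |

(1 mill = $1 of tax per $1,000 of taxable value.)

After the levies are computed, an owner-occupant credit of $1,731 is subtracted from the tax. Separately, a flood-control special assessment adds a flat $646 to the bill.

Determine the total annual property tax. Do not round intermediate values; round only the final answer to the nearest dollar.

Assessed value = $1,144,400 × 0.801 = $916,664.4
City of Bellmead: $916,664.4 × 0.00404 = $3,703.324176
Sable Creek Township: $916,664.4 × 0.00419 = $3,840.823836
Hospital District: $916,664.4 × 0.00357 = $3,272.491908
Bellmead USD: $916,664.4 × 0.0171 = $15,674.96124
Levies subtotal = $26,491.60116
After credit = $26,491.60116 − $1,731 = $24,760.60116
Total = $24,760.60116 + $646 = $25,406.60116

$25,407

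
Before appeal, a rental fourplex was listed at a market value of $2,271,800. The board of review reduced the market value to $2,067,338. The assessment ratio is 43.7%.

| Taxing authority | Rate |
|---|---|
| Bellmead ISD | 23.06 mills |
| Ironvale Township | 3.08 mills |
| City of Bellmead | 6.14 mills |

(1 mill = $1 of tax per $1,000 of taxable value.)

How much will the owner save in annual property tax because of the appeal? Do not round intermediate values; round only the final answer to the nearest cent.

$2,884.21

Old assessed value = $2,271,800 × 0.437 = $992,776.6
New assessed value = $2,067,338 × 0.437 = $903,426.706
Combined rate = 0.02306 + 0.00308 + 0.00614 = 0.03228
Old tax = $992,776.6 × 0.03228 = $32,046.828648
New tax = $903,426.706 × 0.03228 = $29,162.61406968
Reduction = $32,046.828648 − $29,162.61406968 = $2,884.21457832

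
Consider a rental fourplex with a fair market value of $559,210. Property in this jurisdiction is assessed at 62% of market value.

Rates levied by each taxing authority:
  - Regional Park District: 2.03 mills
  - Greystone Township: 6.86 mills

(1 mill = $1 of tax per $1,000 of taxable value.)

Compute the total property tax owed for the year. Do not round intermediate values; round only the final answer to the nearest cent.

$3,082.25

Assessed value = $559,210 × 0.62 = $346,710.2
Regional Park District: $346,710.2 × 0.00203 = $703.821706
Greystone Township: $346,710.2 × 0.00686 = $2,378.431972
Total = $703.821706 + $2,378.431972 = $3,082.253678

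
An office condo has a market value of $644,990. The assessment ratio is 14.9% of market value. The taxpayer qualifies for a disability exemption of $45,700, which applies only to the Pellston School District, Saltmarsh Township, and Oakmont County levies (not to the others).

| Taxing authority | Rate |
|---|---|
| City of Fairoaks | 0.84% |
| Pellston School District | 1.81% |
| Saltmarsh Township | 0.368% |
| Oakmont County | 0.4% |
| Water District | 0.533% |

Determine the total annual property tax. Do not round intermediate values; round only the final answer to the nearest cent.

$2,618.90

Assessed value = $644,990 × 0.149 = $96,103.51
City of Fairoaks: $96,103.51 × 0.0084 = $807.269484
Pellston School District: ($96,103.51 − $45,700) × 0.0181 = $50,403.51 × 0.0181 = $912.303531
Saltmarsh Township: ($96,103.51 − $45,700) × 0.00368 = $50,403.51 × 0.00368 = $185.4849168
Oakmont County: ($96,103.51 − $45,700) × 0.004 = $50,403.51 × 0.004 = $201.61404
Water District: $96,103.51 × 0.00533 = $512.2317083
Total = $2,618.9036801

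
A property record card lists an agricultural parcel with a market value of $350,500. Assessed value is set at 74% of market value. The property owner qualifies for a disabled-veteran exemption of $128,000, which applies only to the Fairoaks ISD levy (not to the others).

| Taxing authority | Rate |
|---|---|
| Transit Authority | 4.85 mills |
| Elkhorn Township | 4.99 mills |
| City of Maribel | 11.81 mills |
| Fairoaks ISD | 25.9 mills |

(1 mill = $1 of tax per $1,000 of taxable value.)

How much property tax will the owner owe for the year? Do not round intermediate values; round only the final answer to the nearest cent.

$9,017.84

Assessed value = $350,500 × 0.74 = $259,370
Transit Authority: $259,370 × 0.00485 = $1,257.9445
Elkhorn Township: $259,370 × 0.00499 = $1,294.2563
City of Maribel: $259,370 × 0.01181 = $3,063.1597
Fairoaks ISD: ($259,370 − $128,000) × 0.0259 = $131,370 × 0.0259 = $3,402.483
Total = $9,017.8435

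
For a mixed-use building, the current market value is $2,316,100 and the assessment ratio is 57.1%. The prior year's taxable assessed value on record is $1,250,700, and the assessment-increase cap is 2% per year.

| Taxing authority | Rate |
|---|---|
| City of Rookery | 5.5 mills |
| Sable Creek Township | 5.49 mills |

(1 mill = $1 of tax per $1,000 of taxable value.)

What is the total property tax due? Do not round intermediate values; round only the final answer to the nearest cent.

$14,020.10

Uncapped assessed value = $2,316,100 × 0.571 = $1,322,493.1
Cap limit = $1,250,700 × 1.02 = $1,275,714
Taxable assessed value = min($1,322,493.1, $1,275,714) = $1,275,714 (cap binds)
City of Rookery: $1,275,714 × 0.0055 = $7,016.427
Sable Creek Township: $1,275,714 × 0.00549 = $7,003.66986
Total = $14,020.09686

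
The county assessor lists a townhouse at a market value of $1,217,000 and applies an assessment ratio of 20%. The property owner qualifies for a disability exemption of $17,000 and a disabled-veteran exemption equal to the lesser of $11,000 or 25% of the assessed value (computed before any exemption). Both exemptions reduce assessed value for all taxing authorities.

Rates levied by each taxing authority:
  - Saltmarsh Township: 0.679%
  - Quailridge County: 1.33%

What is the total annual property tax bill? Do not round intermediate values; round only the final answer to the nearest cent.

Assessed value = $1,217,000 × 0.2 = $243,400
Disabled-veteran exemption = min($11,000, 25% × $243,400) = min($11,000, $60,850) = $11,000 (dollar cap binds)
Taxable value = $243,400 − $17,000 − $11,000 = $215,400
Saltmarsh Township: $215,400 × 0.00679 = $1,462.566
Quailridge County: $215,400 × 0.0133 = $2,864.82
Total = $4,327.386

$4,327.39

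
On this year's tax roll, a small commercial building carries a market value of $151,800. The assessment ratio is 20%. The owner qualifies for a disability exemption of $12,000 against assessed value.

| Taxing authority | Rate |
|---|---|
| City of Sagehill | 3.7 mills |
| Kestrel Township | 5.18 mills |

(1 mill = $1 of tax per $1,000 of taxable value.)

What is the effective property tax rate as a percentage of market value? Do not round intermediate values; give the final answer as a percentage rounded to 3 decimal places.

0.107%

Assessed value = $151,800 × 0.2 = $30,360
Taxable value = $30,360 − $12,000 = $18,360
City of Sagehill: $18,360 × 0.0037 = $67.932
Kestrel Township: $18,360 × 0.00518 = $95.1048
Total tax = $163.0368
Effective rate = $163.0368 ÷ $151,800 = 0.107% of market value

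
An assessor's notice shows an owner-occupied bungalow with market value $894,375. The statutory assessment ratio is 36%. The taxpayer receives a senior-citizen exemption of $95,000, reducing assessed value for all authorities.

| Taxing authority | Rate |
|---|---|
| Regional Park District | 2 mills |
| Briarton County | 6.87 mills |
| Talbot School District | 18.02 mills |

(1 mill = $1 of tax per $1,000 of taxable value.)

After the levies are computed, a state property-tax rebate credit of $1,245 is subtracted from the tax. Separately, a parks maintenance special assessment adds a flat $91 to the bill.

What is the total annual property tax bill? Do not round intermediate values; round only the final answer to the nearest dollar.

$4,949

Assessed value = $894,375 × 0.36 = $321,975
Taxable value = $321,975 − $95,000 = $226,975
Regional Park District: $226,975 × 0.002 = $453.95
Briarton County: $226,975 × 0.00687 = $1,559.31825
Talbot School District: $226,975 × 0.01802 = $4,090.0895
Levies subtotal = $6,103.35775
After credit = $6,103.35775 − $1,245 = $4,858.35775
Total = $4,858.35775 + $91 = $4,949.35775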